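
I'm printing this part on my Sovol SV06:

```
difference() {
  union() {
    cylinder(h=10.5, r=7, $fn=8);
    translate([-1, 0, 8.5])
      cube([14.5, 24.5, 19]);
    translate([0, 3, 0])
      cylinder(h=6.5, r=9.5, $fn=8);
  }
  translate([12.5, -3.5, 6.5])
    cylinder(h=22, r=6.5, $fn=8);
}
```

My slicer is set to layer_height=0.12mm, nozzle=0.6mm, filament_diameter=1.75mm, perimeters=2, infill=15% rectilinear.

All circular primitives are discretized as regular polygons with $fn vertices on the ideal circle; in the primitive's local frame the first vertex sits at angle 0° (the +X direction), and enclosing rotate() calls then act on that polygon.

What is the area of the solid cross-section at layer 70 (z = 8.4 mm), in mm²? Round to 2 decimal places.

138.59 mm²

At z = 8.4 mm: the r=7 cylinder gives a regular 8-gon of circumradius 7 (constant along its height) (area = (8/2)·7.000²·sin(360°/8) = 138.59 mm²); the cube at (-1, 0) does not reach this height (z outside [8.5, 27.5]); the cylinder at (0, 3) is absent (z outside [0, 6.5]); Merging all regions: only the r=7 cylinder is present, so the union is just that shape — area = 138.59 mm²; the cylinder at (12.5, -3.5): section is a regular 8-gon, circumradius r=6.5 (area = (8/2)·6.500²·sin(360°/8) = 119.50 mm²); Taking the first minus the rest: starting from that combined region (138.59 mm²), the r=6.5 cylinder at (12.5, -3.5) misses the remaining region (no effect) — area = 138.59 mm². Overall, the cross-section is a single solid region. Net area = 138.59 mm².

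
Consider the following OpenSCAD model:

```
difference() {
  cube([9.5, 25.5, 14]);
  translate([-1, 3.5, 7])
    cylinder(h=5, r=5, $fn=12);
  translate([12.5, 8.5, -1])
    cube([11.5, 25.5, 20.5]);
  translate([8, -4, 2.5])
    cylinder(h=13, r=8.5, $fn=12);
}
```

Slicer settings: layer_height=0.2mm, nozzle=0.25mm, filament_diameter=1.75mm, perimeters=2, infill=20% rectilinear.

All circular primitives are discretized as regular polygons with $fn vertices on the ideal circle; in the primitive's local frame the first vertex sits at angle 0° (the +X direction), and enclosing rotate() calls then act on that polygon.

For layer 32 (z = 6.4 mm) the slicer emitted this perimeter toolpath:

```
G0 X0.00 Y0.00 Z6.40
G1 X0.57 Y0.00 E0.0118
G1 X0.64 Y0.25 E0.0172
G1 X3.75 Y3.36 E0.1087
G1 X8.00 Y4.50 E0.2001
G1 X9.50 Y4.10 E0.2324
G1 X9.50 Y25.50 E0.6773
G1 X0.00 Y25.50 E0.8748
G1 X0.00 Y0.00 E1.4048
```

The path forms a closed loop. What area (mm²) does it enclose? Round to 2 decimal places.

Apply the shoelace formula to the sequence of (X, Y) vertices; enclosed area = 213.48 mm².

213.48 mm²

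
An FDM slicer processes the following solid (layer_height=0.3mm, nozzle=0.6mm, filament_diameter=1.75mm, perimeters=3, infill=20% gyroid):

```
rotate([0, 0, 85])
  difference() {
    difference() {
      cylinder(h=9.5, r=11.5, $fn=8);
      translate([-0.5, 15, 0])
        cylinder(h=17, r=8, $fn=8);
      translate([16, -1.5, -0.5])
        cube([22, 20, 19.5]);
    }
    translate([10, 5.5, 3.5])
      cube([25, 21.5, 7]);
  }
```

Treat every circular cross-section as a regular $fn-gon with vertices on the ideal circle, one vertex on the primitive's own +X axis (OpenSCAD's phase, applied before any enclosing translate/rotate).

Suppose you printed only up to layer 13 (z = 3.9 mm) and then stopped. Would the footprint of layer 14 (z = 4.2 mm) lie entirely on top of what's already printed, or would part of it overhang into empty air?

Compare the two slices. At z = 3.9: the cylinder: section is a regular 8-gon, circumradius r=11.5 (area = (8/2)·11.500²·sin(360°/8) = 374.06 mm²); the cylinder at (-0.5, 15): section is a regular 8-gon, circumradius r=8 (area = (8/2)·8.000²·sin(360°/8) = 181.02 mm²); the cube at (16, -1.5) (footprint 22×20) is included at this height (area 440.00 mm²); After the difference (first − rest): starting from the r=11.5 cylinder (374.06 mm²), the r=8 cylinder at (-0.5, 15) partially overlaps it — only the 24.39 mm² overlap (of its 181.02 mm²) is removed, clipping the outline; the 22×20 cube at (16, -1.5) misses the remaining region (no effect) — area = 349.67 mm²; the cube at (10, 5.5) (footprint 25×21.5) is included at this height (area 537.50 mm²); Subtracting the remaining from the first: starting from that combined region (349.67 mm²), the 25×21.5 cube at (10, 5.5) misses the remaining region (no effect) — area = 349.67 mm²; (rotated 85° about Z; rotation is an isometry so areas/perimeters/island counts are preserved). At z = 4.2: the r=11.5 cylinder gives a regular 8-gon of circumradius 11.5 (constant along its height) (area = (8/2)·11.500²·sin(360°/8) = 374.06 mm²); the cylinder at (-0.5, 15): section is a regular 8-gon, circumradius r=8 (area = (8/2)·8.000²·sin(360°/8) = 181.02 mm²); the cube at (16, -1.5) (footprint 22×20) is included at this height (area 440.00 mm²); Subtracting the remaining from the first: starting from the r=11.5 cylinder (374.06 mm²), the r=8 cylinder at (-0.5, 15) partially overlaps it — only the 24.39 mm² overlap (of its 181.02 mm²) is removed, clipping the outline; the 22×20 cube at (16, -1.5) misses the remaining region (no effect) — area = 349.67 mm²; the 25×21.5 cube at (10, 5.5) contributes its full rectangle (area 537.50 mm²); After the difference (first − rest): starting from that combined region (349.67 mm²), the 25×21.5 cube at (10, 5.5) misses the remaining region (no effect) — area = 349.67 mm²; (whole slice rotated 85° about Z — lengths, areas and connectivity unchanged). Checking containment: the cross-section at z = 4.2 is a subset of the cross-section at z = 3.9.

entirely on top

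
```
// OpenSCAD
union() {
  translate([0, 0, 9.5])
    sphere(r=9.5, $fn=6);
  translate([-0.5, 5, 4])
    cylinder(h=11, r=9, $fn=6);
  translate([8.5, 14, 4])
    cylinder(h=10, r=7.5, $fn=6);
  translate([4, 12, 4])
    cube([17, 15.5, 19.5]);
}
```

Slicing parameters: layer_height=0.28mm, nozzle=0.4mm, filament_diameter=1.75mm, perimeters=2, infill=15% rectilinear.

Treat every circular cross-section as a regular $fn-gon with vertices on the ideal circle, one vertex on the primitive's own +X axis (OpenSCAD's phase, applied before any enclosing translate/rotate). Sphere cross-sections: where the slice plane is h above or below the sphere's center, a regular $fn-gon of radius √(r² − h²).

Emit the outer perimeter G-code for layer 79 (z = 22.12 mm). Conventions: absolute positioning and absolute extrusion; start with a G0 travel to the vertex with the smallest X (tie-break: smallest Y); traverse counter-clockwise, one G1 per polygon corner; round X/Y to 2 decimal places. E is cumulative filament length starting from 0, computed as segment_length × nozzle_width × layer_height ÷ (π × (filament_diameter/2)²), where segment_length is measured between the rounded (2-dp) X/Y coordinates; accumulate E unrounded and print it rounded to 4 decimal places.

G0 X4.00 Y12.00 Z22.12
G1 X21.00 Y12.00 E0.7916
G1 X21.00 Y27.50 E1.5133
G1 X4.00 Y27.50 E2.3049
G1 X4.00 Y12.00 E3.0267

At z = 22.12 mm: the sphere does not reach this height (|z−center|=12.620 > r=9.5); the cylinder at (-0.5, 5) does not reach this height (z outside [4, 15]); the cylinder at (8.5, 14) is not intersected at this z (z outside [4, 14]); the cube at (4, 12) is present — its section is the full 17×15.5 rectangle; Taking the union: only the 17×15.5 cube at (4, 12) is present, so the union is just that shape — 1 connected region. The outline is a single polygon with 4 vertices. Extrusion per mm of travel: 0.4 × 0.28 / (π × 0.875²) = 0.046564. Accumulating E over each segment gives final E = 3.0267.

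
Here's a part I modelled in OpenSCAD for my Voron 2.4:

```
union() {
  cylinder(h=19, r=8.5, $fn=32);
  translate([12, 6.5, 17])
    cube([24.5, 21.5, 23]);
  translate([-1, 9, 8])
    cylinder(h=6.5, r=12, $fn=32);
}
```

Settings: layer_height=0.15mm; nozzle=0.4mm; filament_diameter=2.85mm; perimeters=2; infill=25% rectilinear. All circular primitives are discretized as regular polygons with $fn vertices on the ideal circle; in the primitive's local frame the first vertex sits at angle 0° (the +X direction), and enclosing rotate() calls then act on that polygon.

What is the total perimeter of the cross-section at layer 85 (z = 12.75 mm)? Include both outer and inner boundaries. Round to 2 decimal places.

At z = 12.75 mm: the r=8.5 cylinder contributes a regular 32-gon of circumradius 8.5 (perimeter = 2·32·8.500·sin(180°/32) = 53.32 mm); the cube at (12, 6.5) does not reach this height (z outside [17, 40]); the cylinder at (-1, 9): section is a regular 32-gon, circumradius r=12 (perimeter = 2·32·12.000·sin(180°/32) = 75.28 mm); Taking the union: the regions partially overlap (shared area 143.49 mm²), so the edge portions inside another operand are dropped and the merged outline is re-measured after clipping — boundary = 84.33 mm. Overall, the cross-section is a single solid region. Total boundary length (outer) = 84.33 mm.

84.33 mm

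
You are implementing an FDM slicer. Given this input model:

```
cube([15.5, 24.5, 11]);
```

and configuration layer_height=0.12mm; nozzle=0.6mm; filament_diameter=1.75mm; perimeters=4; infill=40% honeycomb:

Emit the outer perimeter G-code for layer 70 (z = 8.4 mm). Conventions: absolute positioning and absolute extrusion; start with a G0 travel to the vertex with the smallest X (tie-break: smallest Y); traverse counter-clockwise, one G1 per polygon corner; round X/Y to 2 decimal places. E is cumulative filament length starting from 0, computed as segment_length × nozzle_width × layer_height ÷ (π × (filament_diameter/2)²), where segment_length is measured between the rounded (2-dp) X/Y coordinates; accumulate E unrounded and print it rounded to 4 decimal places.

At z = 8.4 mm: the cube (footprint 15.5×24.5) is included at this height. The outline is a single polygon with 4 vertices. Extrusion per mm of travel: 0.6 × 0.12 / (π × 0.875²) = 0.029934. Accumulating E over each segment gives final E = 2.3947.

G0 X0.00 Y0.00 Z8.40
G1 X15.50 Y0.00 E0.4640
G1 X15.50 Y24.50 E1.1974
G1 X0.00 Y24.50 E1.6613
G1 X0.00 Y0.00 E2.3947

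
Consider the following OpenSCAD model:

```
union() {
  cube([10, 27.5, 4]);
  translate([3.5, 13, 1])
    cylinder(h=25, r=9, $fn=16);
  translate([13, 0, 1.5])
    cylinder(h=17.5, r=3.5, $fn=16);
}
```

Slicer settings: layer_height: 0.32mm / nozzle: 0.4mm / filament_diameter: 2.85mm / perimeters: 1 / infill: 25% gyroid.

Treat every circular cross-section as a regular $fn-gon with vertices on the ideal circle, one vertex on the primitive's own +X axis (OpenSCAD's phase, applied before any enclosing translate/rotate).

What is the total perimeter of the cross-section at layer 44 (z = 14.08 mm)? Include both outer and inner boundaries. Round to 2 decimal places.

78.04 mm

At z = 14.08 mm: the cube is absent (z outside [0, 4]); the r=9 cylinder at (3.5, 13) gives a regular 16-gon of circumradius 9 (constant along its height) (perimeter = 2·16·9.000·sin(180°/16) = 56.19 mm); the r=3.5 cylinder at (13, 0) contributes a regular 16-gon of circumradius 3.5 (perimeter = 2·16·3.500·sin(180°/16) = 21.85 mm); Merging all regions: the 2 present regions are separate (no shared area or edge), so areas and boundary lengths simply add and each stays a separate island — boundary = 78.04 mm. Overall, the cross-section has 2 separate islands. Total boundary length (outer) = 78.04 mm.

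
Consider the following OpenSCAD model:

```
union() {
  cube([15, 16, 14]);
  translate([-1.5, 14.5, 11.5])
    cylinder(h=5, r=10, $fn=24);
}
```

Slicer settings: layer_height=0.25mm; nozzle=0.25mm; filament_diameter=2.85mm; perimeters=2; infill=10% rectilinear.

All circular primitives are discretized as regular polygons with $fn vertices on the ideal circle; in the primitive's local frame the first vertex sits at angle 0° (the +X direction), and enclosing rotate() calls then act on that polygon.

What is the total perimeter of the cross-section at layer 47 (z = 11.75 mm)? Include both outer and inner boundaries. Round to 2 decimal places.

At z = 11.75 mm: the cube (footprint 15×16) is included at this height (perimeter 62.00 mm); the r=10 cylinder at (-1.5, 14.5) gives a regular 24-gon of circumradius 10 (constant along its height) (perimeter = 2·24·10.000·sin(180°/24) = 62.65 mm); Merging all regions: the regions partially overlap (shared area 75.40 mm²), so the edge portions inside another operand are dropped and the merged outline is re-measured after clipping — boundary = 89.38 mm. Overall, the cross-section is a single solid region. Total boundary length (outer) = 89.38 mm.

89.38 mm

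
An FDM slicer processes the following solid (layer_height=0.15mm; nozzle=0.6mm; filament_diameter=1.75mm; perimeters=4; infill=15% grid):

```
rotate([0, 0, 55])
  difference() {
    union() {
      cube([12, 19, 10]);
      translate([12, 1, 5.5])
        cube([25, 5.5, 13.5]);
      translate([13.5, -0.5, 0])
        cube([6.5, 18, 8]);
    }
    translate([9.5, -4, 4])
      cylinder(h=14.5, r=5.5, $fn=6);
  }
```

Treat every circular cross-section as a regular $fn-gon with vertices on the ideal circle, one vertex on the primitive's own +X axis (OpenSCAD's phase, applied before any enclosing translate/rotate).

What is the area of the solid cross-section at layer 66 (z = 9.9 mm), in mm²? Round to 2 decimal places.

At z = 9.9 mm: the 12×19 cube contributes its full rectangle (area 228.00 mm²); the 25×5.5 cube at (12, 1) contributes its full rectangle (area 137.50 mm²); the cube at (13.5, -0.5) does not reach this height (z outside [0, 8]); Merging all regions: the 2 present regions share edge segments without overlapping in area, so areas simply add but the touching pieces fuse into one outline (the shared edge portions become interior and drop out of the boundary) — area = 365.50 mm²; the cylinder at (9.5, -4): section is a regular 6-gon, circumradius r=5.5 (area = (6/2)·5.500²·sin(360°/6) = 78.59 mm²); After the difference (first − rest): starting from that combined region (365.50 mm²), the r=5.5 cylinder at (9.5, -4) partially overlaps it — only the 4.17 mm² overlap (of its 78.59 mm²) is removed, clipping the outline — area = 361.33 mm²; (whole slice rotated 55° about Z — lengths, areas and connectivity unchanged). Overall, the cross-section is a single solid region. Net area = 361.33 mm².

361.33 mm²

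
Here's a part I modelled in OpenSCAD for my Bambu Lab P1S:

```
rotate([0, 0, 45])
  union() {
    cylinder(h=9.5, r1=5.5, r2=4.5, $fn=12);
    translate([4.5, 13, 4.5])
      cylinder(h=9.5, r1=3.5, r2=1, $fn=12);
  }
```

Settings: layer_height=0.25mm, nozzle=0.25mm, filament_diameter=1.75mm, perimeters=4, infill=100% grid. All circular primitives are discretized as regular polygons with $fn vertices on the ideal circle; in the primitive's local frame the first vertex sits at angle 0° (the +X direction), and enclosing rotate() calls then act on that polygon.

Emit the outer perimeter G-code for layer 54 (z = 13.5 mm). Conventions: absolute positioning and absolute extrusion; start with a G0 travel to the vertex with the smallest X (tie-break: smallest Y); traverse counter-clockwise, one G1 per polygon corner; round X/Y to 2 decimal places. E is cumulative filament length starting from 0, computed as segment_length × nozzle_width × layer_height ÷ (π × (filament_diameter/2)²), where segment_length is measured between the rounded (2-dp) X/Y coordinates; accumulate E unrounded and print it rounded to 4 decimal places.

G0 X-7.10 Y12.08 Z13.50
G1 X-6.81 Y11.57 E0.0152
G1 X-6.30 Y11.28 E0.0305
G1 X-5.72 Y11.28 E0.0456
G1 X-5.21 Y11.57 E0.0608
G1 X-4.92 Y12.08 E0.0760
G1 X-4.92 Y12.67 E0.0914
G1 X-5.21 Y13.17 E0.1064
G1 X-5.72 Y13.47 E0.1218
G1 X-6.30 Y13.47 E0.1368
G1 X-6.81 Y13.17 E0.1522
G1 X-7.10 Y12.67 E0.1672
G1 X-7.10 Y12.08 E0.1826

At z = 13.5 mm: the cone does not reach this height (z outside [0, 9.5]); the cone at (4.5, 13) contributes a regular 12-gon of circumradius 1.132 (interpolated between r1=3.5 and r2=1 at t=0.947); Combining (union): only the cone at (4.5, 13) is present, so the union is just that shape — 1 connected region; (whole slice rotated 45° about Z — lengths, areas and connectivity unchanged). The outline is a single polygon with 12 vertices. Extrusion per mm of travel: 0.25 × 0.25 / (π × 0.875²) = 0.025984. Accumulating E over each segment gives final E = 0.1826.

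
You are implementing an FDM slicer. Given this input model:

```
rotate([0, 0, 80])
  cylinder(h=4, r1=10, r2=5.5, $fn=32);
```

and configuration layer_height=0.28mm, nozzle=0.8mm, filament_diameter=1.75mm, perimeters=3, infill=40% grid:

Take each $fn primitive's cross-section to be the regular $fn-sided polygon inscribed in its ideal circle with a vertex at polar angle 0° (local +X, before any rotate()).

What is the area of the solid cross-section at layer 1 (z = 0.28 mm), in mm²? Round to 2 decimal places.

At z = 0.28 mm: the cone (r1=10→r2=5.5) has section circumradius 9.685 here — a regular 32-gon (area = (32/2)·9.685²·sin(360°/32) = 292.79 mm²); (whole slice rotated 80° about Z — lengths, areas and connectivity unchanged). Overall, the cross-section is a single solid region. Net area = 292.79 mm².

292.79 mm²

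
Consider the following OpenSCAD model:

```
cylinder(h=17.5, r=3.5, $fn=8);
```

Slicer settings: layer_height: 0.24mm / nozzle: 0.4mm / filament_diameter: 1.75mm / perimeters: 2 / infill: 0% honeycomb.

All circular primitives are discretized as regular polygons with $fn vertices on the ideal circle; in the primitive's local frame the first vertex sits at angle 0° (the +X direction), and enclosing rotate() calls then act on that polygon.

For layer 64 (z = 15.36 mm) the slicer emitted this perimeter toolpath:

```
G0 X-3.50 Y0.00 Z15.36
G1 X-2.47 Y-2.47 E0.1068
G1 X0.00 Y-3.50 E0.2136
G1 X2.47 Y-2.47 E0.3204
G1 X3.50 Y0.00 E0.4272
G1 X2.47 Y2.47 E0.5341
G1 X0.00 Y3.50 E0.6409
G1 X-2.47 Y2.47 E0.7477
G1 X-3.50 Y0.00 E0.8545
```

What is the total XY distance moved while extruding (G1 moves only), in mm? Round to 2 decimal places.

Sum the Euclidean lengths of each G1 segment: total = 21.41 mm.

21.41 mm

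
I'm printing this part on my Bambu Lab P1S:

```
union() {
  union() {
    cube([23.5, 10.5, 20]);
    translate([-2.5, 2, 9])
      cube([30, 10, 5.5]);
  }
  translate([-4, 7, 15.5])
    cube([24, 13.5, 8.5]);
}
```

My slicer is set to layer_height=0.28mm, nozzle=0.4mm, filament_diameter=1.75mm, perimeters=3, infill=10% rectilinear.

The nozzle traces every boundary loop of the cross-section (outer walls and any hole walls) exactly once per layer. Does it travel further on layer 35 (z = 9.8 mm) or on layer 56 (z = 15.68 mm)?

layer 56 (z = 15.68 mm)

Layer 35 (z = 9.8): the cube is present — its section is the full 23.5×10.5 rectangle (perimeter 68.00 mm); the cube at (-2.5, 2) is present — its section is the full 30×10 rectangle (perimeter 80.00 mm); Taking the union: the regions partially overlap (shared area 199.75 mm²), so the edge portions inside another operand are dropped and the merged outline is re-measured after clipping — boundary = 84.00 mm; the cube at (-4, 7) is not intersected at this z (z outside [15.5, 24]); Merging all regions: only the result so far is present, so the union is just that shape — boundary = 84.00 mm. So its perimeter = 84.00 mm. Layer 56 (z = 15.68): the cube (footprint 23.5×10.5) is included at this height (perimeter 68.00 mm); the cube at (-2.5, 2) is not intersected at this z (z outside [9, 14.5]); Merging all regions: only the 23.5×10.5 cube is present, so the union is just that shape — boundary = 68.00 mm; the 24×13.5 cube at (-4, 7) contributes its full rectangle (perimeter 75.00 mm); Taking the union: the regions partially overlap (shared area 70.00 mm²), so the edge portions inside another operand are dropped and the merged outline is re-measured after clipping — boundary = 96.00 mm. So its perimeter = 96.00 mm. Layer 56 is larger (96.00 vs 84.00 mm).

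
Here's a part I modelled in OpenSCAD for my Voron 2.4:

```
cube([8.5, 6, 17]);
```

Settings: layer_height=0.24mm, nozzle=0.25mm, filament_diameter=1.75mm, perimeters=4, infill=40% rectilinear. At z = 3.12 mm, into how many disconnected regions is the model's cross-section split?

1

At z = 3.12 mm: the cube is present — its section is the full 8.5×6 rectangle. The result has 1 disconnected region.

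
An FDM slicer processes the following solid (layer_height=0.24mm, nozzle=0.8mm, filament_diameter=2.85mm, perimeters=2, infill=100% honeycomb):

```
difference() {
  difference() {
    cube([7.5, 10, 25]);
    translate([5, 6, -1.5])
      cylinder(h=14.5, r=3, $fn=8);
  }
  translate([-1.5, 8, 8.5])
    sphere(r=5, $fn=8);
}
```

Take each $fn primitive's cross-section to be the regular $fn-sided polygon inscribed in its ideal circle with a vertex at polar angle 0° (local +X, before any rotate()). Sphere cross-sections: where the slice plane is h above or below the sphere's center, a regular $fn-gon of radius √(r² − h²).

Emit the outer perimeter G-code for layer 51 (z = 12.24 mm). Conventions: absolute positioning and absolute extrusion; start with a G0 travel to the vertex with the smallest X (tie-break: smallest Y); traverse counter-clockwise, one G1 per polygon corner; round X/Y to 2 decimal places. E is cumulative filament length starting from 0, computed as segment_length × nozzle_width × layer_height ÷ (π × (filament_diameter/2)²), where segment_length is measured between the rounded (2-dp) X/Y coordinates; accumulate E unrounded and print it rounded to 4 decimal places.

G0 X0.00 Y0.00 Z12.24
G1 X7.50 Y0.00 E0.2257
G1 X7.50 Y4.79 E0.3699
G1 X7.12 Y3.88 E0.3996
G1 X5.00 Y3.00 E0.4687
G1 X2.88 Y3.88 E0.5377
G1 X2.00 Y6.00 E0.6068
G1 X2.88 Y8.12 E0.6759
G1 X5.00 Y9.00 E0.7450
G1 X7.12 Y8.12 E0.8141
G1 X7.50 Y7.21 E0.8438
G1 X7.50 Y10.00 E0.9277
G1 X0.99 Y10.00 E1.1237
G1 X1.82 Y8.00 E1.1888
G1 X0.85 Y5.65 E1.2653
G1 X0.00 Y5.30 E1.2930
G1 X0.00 Y0.00 E1.4525

At z = 12.24 mm: the cube (footprint 7.5×10) is included at this height; the r=3 cylinder at (5, 6) contributes a regular 8-gon of circumradius 3; After the difference (first − rest): starting from the 7.5×10 cube, the r=3 cylinder at (5, 6) partially overlaps it — only the 24.85 mm² overlap (of its 25.46 mm²) is removed, clipping the outline — 1 connected region; the r=5 sphere at (-1.5, 8) contributes a regular 8-gon of circumradius √(5²−3.74²) = 3.318; After the difference (first − rest): starting from that combined region, the r=5 sphere at (-1.5, 8) partially overlaps it — only the 6.08 mm² overlap (of its 31.15 mm²) is removed, clipping the outline — 1 connected region. The outline is a single polygon with 16 vertices. Extrusion per mm of travel: 0.8 × 0.24 / (π × 1.425²) = 0.030097. Accumulating E over each segment gives final E = 1.4525.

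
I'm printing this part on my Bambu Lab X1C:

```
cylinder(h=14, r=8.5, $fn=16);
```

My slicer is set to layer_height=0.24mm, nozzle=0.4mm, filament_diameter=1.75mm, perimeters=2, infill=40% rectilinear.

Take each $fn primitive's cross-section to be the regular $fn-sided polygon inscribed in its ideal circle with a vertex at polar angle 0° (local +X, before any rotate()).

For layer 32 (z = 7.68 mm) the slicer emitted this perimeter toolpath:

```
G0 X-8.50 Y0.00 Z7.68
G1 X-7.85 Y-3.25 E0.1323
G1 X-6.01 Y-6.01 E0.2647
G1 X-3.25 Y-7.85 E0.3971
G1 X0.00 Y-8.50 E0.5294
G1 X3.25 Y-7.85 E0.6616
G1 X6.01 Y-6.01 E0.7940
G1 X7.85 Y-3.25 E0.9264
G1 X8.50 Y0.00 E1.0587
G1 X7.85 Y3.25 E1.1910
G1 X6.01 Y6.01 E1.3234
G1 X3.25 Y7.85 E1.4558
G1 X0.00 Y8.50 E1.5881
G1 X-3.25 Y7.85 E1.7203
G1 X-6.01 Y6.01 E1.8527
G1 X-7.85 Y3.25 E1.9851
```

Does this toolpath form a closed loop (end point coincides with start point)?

no

Start point (G0): (-8.50, 0.00). End point (last G1): the path does not return to the start — open.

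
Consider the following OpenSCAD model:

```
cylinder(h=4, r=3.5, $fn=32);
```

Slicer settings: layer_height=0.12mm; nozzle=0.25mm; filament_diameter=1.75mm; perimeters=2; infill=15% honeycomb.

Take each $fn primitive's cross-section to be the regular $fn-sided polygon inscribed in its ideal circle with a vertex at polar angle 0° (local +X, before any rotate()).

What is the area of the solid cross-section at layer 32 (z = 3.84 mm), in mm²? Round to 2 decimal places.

38.24 mm²

At z = 3.84 mm: the r=3.5 cylinder gives a regular 32-gon of circumradius 3.5 (constant along its height) (area = (32/2)·3.500²·sin(360°/32) = 38.24 mm²). Overall, the cross-section is a single solid region. Net area = 38.24 mm².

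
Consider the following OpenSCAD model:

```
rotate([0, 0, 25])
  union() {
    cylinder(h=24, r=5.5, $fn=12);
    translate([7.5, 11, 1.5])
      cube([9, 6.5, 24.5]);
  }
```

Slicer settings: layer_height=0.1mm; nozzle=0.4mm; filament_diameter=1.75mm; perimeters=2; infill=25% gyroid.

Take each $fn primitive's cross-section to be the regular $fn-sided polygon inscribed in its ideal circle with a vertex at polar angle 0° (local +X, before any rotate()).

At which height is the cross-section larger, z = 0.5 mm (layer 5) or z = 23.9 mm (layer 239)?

Layer 5 (z = 0.5): the r=5.5 cylinder contributes a regular 12-gon of circumradius 5.5 (area = (12/2)·5.500²·sin(360°/12) = 90.75 mm²); the cube at (7.5, 11) does not reach this height (z outside [1.5, 26]); Combining (union): only the r=5.5 cylinder is present, so the union is just that shape — area = 90.75 mm²; (rotated 25° about Z; rotation is an isometry so areas/perimeters/island counts are preserved). So its area = 90.75 mm². Layer 239 (z = 23.9): the cylinder: section is a regular 12-gon, circumradius r=5.5 (area = (12/2)·5.500²·sin(360°/12) = 90.75 mm²); the cube at (7.5, 11) is present — its section is the full 9×6.5 rectangle (area 58.50 mm²); Taking the union: the 2 present regions are separate (no shared area or edge), so areas and boundary lengths simply add and each stays a separate island — area = 149.25 mm²; (rotated 25° about Z; rotation is an isometry so areas/perimeters/island counts are preserved). So its area = 149.25 mm². Layer 239 is larger (149.25 vs 90.75 mm²).

layer 239 (z = 23.9 mm)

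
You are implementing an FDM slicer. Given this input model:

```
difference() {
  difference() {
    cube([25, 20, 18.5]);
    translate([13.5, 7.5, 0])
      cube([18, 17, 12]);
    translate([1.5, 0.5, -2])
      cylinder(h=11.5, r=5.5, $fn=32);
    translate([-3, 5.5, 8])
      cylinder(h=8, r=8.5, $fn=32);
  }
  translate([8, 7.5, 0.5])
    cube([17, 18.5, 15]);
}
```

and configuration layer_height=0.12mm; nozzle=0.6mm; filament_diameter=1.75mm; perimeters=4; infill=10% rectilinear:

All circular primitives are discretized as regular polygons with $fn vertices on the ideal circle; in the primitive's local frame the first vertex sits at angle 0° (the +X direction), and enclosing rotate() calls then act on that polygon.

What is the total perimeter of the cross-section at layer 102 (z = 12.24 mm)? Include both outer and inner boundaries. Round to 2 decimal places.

At z = 12.24 mm: the 25×20 cube contributes its full rectangle (perimeter 90.00 mm); the cube at (13.5, 7.5) is not intersected at this z (z outside [0, 12]); the cylinder at (1.5, 0.5) does not reach this height (z outside [-2, 9.5]); the cylinder at (-3, 5.5): section is a regular 32-gon, circumradius r=8.5 (perimeter = 2·32·8.500·sin(180°/32) = 53.32 mm); Taking the first minus the rest: starting from the 25×20 cube, the r=8.5 cylinder at (-3, 5.5) partially overlaps it — only the 58.09 mm² overlap (of its 225.52 mm²) is removed, clipping the outline — boundary = 89.41 mm; the 17×18.5 cube at (8, 7.5) contributes its full rectangle (perimeter 71.00 mm); Taking the first minus the rest: starting from that combined region, the 17×18.5 cube at (8, 7.5) partially overlaps it — only the 212.50 mm² overlap (of its 314.50 mm²) is removed, clipping the outline — boundary = 89.41 mm. Overall, the cross-section is a single solid region. Total boundary length (outer) = 89.41 mm.

89.41 mm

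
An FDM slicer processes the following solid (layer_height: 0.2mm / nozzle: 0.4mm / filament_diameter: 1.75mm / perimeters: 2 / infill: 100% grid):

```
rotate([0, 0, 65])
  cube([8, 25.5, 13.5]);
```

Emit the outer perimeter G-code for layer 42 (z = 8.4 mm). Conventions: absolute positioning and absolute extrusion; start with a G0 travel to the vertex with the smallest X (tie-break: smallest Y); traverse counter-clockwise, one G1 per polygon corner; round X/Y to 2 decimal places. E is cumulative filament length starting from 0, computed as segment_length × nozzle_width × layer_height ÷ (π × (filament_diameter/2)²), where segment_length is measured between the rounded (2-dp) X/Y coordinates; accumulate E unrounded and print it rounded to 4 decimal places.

G0 X-23.11 Y10.78 Z8.40
G1 X0.00 Y0.00 E0.8482
G1 X3.38 Y7.25 E1.1142
G1 X-19.73 Y18.03 E1.9624
G1 X-23.11 Y10.78 E2.2284

At z = 8.4 mm: the 8×25.5 cube contributes its full rectangle; (whole slice rotated 65° about Z — lengths, areas and connectivity unchanged). The outline is a single polygon with 4 vertices. Extrusion per mm of travel: 0.4 × 0.2 / (π × 0.875²) = 0.033260. Accumulating E over each segment gives final E = 2.2284.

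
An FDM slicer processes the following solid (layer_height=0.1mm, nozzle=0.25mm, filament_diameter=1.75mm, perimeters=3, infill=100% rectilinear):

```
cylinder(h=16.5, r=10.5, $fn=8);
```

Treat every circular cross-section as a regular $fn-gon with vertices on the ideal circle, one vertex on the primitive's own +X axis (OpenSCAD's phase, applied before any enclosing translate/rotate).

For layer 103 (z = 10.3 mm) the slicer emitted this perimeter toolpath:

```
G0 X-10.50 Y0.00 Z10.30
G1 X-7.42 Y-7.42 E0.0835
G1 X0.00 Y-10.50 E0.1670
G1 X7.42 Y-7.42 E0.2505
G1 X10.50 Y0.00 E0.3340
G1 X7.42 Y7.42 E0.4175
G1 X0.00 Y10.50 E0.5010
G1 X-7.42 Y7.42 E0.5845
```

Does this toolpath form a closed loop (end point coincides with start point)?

Start point (G0): (-10.50, 0.00). End point (last G1): the path does not return to the start — open.

no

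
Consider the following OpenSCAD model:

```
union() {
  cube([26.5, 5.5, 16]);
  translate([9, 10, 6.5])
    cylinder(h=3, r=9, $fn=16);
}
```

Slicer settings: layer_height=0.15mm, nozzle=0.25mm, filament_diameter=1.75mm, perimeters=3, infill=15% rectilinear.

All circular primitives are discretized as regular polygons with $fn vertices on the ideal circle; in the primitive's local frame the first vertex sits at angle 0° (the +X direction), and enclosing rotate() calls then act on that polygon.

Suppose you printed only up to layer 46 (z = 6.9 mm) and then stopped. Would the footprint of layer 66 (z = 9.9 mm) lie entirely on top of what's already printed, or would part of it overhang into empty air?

entirely on top

Compare the two slices. At z = 6.9: the cube is present — its section is the full 26.5×5.5 rectangle (area 145.75 mm²); the r=9 cylinder at (9, 10) contributes a regular 16-gon of circumradius 9 (area = (16/2)·9.000²·sin(360°/16) = 247.98 mm²); Merging all regions: the regions partially overlap — summed areas 393.73 mm² minus the doubly-counted overlap 47.54 mm² gives 346.19 mm² — area = 346.19 mm². At z = 9.9: the cube (footprint 26.5×5.5) is included at this height (area 145.75 mm²); the cylinder at (9, 10) is absent (z outside [6.5, 9.5]); Taking the union: only the 26.5×5.5 cube is present, so the union is just that shape — area = 145.75 mm². Checking containment: the cross-section at z = 9.9 is a subset of the cross-section at z = 6.9.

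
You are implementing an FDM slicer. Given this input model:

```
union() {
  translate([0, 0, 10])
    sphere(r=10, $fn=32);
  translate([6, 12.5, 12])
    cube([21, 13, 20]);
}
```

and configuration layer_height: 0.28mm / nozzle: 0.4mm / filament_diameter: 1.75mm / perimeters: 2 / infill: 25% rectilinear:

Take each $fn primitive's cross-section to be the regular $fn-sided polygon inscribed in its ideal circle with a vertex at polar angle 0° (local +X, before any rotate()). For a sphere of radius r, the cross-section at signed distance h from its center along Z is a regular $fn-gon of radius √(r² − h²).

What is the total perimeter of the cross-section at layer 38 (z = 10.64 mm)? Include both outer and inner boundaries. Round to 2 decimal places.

62.60 mm

At z = 10.64 mm: the sphere: section is a regular 32-gon, circumradius = √(r²−h²) = √(10²−0.64²) = 9.979 (perimeter = 2·32·9.979·sin(180°/32) = 62.60 mm); the cube at (6, 12.5) is absent (z outside [12, 32]); Combining (union): only the r=10 sphere is present, so the union is just that shape — boundary = 62.60 mm. Overall, the cross-section is a single solid region. Total boundary length (outer) = 62.60 mm.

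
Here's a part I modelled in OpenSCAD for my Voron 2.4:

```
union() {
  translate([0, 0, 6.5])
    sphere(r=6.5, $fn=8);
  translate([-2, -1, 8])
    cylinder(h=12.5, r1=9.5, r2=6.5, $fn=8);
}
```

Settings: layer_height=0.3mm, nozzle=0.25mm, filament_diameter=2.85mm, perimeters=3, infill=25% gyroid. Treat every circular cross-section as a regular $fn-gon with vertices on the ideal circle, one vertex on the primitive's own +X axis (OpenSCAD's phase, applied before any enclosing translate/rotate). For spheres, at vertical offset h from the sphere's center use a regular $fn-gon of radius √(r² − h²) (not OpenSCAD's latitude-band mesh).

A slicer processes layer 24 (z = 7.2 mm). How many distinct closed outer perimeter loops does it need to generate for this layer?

At z = 7.2 mm: the sphere: section is a regular 8-gon, circumradius = √(r²−h²) = √(6.5²−0.7²) = 6.462; the cone at (-2, -1) is absent (z outside [8, 20.5]); Combining (union): only the r=6.5 sphere is present, so the union is just that shape — 1 connected region. The result has 1 disconnected region.

1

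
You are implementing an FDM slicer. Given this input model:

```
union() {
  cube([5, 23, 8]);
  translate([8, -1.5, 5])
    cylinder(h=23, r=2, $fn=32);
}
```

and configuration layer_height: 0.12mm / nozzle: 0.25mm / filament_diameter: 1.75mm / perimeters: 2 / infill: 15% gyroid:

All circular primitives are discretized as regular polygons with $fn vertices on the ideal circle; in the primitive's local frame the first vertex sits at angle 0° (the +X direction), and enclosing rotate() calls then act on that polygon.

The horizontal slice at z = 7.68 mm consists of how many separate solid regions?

2

At z = 7.68 mm: the cube is present — its section is the full 5×23 rectangle; the r=2 cylinder at (8, -1.5) contributes a regular 32-gon of circumradius 2; Taking the union: the 2 present regions are separate (no shared area or edge), so areas and boundary lengths simply add and each stays a separate island — 2 connected regions. The result has 2 disconnected regions.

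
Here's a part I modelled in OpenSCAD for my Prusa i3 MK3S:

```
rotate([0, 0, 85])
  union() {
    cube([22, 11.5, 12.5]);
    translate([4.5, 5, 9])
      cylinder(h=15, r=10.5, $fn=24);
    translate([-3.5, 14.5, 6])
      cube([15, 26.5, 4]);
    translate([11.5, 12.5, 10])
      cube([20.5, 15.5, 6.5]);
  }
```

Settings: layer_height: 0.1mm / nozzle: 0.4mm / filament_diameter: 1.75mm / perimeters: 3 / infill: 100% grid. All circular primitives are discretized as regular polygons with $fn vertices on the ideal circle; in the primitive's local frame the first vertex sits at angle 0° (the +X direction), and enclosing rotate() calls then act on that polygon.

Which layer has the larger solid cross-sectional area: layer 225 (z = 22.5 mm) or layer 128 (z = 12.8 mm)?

layer 128 (z = 12.8 mm)

Layer 225 (z = 22.5): the cube does not reach this height (z outside [0, 12.5]); the r=10.5 cylinder at (4.5, 5) gives a regular 24-gon of circumradius 10.5 (constant along its height) (area = (24/2)·10.500²·sin(360°/24) = 342.42 mm²); the cube at (-3.5, 14.5) is absent (z outside [6, 10]); the cube at (11.5, 12.5) is absent (z outside [10, 16.5]); Merging all regions: only the r=10.5 cylinder at (4.5, 5) is present, so the union is just that shape — area = 342.42 mm²; (rotated 85° about Z; rotation is an isometry so areas/perimeters/island counts are preserved). So its area = 342.42 mm². Layer 128 (z = 12.8): the cube is absent (z outside [0, 12.5]); the r=10.5 cylinder at (4.5, 5) gives a regular 24-gon of circumradius 10.5 (constant along its height) (area = (24/2)·10.500²·sin(360°/24) = 342.42 mm²); the cube at (-3.5, 14.5) is not intersected at this z (z outside [6, 10]); the cube at (11.5, 12.5) (footprint 20.5×15.5) is included at this height (area 317.75 mm²); Taking the union: the regions partially overlap — summed areas 660.17 mm² minus the doubly-counted overlap 0.04 mm² gives 660.13 mm² — area = 660.13 mm²; (rotated 85° about Z; rotation is an isometry so areas/perimeters/island counts are preserved). So its area = 660.13 mm². Layer 128 is larger (660.13 vs 342.42 mm²).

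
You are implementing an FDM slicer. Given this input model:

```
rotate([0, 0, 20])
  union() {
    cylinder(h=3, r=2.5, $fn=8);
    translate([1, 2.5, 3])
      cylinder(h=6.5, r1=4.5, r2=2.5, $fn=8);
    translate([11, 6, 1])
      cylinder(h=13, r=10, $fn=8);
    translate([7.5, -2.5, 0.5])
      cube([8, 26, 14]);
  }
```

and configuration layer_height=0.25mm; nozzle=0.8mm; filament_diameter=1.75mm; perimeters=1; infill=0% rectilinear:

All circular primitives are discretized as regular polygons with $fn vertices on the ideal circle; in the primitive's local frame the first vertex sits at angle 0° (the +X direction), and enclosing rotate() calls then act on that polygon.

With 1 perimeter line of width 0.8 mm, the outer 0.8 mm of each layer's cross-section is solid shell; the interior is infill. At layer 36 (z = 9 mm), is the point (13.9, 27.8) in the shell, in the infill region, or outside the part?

outside

At z = 9 mm: the cylinder is absent (z outside [0, 3]); the cone at (1, 2.5): at t=0.923 of its height the radius interpolates to r₁+(r₂−r₁)t = 2.654, giving a regular 8-gon of that circumradius; the r=10 cylinder at (11, 6) contributes a regular 8-gon of circumradius 10; the 8×26 cube at (7.5, -2.5) contributes its full rectangle; Combining (union): the regions partially overlap (shared area 144.61 mm²), so overlapping operands fuse into one piece — 1 connected region; (rotated 20° about Z; rotation is an isometry so areas/perimeters/island counts are preserved). Overall, the cross-section is a single solid region. Undo the 20° rotation: the query point maps to (22.570, 21.369) in the un-rotated model frame. The nearest boundary edge runs (15.50, 23.50)→(15.50, 14.14); distance from the point to it = 7.07 mm. The point is not inside any of the regions above, so it lies outside the cross-section (7.07 mm from the nearest boundary).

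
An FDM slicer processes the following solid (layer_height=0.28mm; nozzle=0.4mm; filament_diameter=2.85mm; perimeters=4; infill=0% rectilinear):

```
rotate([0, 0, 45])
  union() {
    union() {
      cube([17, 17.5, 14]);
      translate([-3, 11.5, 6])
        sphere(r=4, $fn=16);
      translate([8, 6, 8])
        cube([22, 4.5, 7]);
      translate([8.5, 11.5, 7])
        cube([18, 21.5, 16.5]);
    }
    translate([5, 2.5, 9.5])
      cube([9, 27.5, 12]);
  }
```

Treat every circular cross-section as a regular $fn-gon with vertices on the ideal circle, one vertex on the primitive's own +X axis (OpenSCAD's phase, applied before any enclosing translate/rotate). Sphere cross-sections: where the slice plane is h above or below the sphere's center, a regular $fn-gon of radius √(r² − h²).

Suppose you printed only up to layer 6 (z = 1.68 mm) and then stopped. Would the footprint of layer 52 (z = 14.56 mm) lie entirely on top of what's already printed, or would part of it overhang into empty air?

Compare the two slices. At z = 1.68: the cube is present — its section is the full 17×17.5 rectangle (area 297.50 mm²); the sphere at (-3, 11.5) does not reach this height (|z−center|=4.320 > r=4); the cube at (8, 6) is absent (z outside [8, 15]); the cube at (8.5, 11.5) is not intersected at this z (z outside [7, 23.5]); Merging all regions: only the 17×17.5 cube is present, so the union is just that shape — area = 297.50 mm²; the cube at (5, 2.5) is not intersected at this z (z outside [9.5, 21.5]); Combining (union): only the result so far is present, so the union is just that shape — area = 297.50 mm²; (rotated 45° about Z; rotation is an isometry so areas/perimeters/island counts are preserved). At z = 14.56: the cube is absent (z outside [0, 14]); the sphere at (-3, 11.5) is absent (|z−center|=8.560 > r=4); the cube at (8, 6) is present — its section is the full 22×4.5 rectangle (area 99.00 mm²); the cube at (8.5, 11.5) is present — its section is the full 18×21.5 rectangle (area 387.00 mm²); Combining (union): the 2 present regions are separate (no shared area or edge), so areas and boundary lengths simply add and each stays a separate island — area = 486.00 mm²; the cube at (5, 2.5) (footprint 9×27.5) is included at this height (area 247.50 mm²); Taking the union: the regions partially overlap — summed areas 733.50 mm² minus the doubly-counted overlap 128.75 mm² gives 604.75 mm² — area = 604.75 mm²; (whole slice rotated 45° about Z — lengths, areas and connectivity unchanged). Checking containment: at z = 14.56 the cross-section extends beyond the z = 1.68 cross-section by about 438.25 mm².

part overhangs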